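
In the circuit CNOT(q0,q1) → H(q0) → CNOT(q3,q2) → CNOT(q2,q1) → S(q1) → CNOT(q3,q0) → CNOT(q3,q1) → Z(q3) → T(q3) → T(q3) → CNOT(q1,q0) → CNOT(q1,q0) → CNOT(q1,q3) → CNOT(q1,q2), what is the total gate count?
14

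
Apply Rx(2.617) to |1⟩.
-0.9658i|0⟩ + 0.2593|1⟩

Rx(2.617) = [[cos(θ/2), −i·sin(θ/2)], [−i·sin(θ/2), cos(θ/2)]]; θ = 2.617, cos(θ/2) ≈ 0.259299, sin(θ/2) ≈ 0.965797.
With a = amp(|0⟩) = 0 and b = amp(|1⟩) = 1:
new amp(|0⟩) = (0.259299)·a + (-0.965797i)·b = -0.9658i
new amp(|1⟩) = (-0.965797i)·a + (0.259299)·b = 0.2593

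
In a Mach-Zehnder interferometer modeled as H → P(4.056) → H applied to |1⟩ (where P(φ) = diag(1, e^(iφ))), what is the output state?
(0.8051 + 0.3961i)|0⟩ + (0.1949 - 0.3961i)|1⟩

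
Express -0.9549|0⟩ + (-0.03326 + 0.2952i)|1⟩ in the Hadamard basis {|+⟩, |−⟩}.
(-0.6987 + 0.2087i)|+⟩ + (-0.6517 - 0.2087i)|−⟩

With |ψ⟩ = α|0⟩ + β|1⟩, the Hadamard-basis coefficients are ⟨+|ψ⟩ = (α + β)/√2 and ⟨−|ψ⟩ = (α − β)/√2.
Here α = -0.9549, β = (-0.03326 + 0.2952i): (α + β)/√2 = (-0.6987 + 0.2087i), (α − β)/√2 = (-0.6517 - 0.2087i).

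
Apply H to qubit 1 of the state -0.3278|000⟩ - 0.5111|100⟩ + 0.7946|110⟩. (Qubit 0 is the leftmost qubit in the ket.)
-0.2318|000⟩ - 0.2318|010⟩ + 0.2005|100⟩ - 0.9233|110⟩

H on qubit 1 mixes each pair of kets that differ only in qubit 1: amplitudes (a, b) of (|…0…⟩, |…1…⟩) become ((a + b)/√2, (a − b)/√2). Kets absent from the input have amplitude 0.
(|000⟩, |010⟩): (a, b) = (-0.3278, 0) → (-0.2318, -0.2318)
(|100⟩, |110⟩): (a, b) = (-0.5111, 0.7946) → (0.2005, -0.9233)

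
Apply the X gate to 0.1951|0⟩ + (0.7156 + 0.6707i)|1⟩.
(0.7156 + 0.6707i)|0⟩ + 0.1951|1⟩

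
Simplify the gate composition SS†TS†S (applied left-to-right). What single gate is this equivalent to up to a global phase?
T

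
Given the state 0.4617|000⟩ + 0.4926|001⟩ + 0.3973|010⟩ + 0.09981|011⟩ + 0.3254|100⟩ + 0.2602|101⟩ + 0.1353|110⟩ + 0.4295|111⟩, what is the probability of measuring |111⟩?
0.1845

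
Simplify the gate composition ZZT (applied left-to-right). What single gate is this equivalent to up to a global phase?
T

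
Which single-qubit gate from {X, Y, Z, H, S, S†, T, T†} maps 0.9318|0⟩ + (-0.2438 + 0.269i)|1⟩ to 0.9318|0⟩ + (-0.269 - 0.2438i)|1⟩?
S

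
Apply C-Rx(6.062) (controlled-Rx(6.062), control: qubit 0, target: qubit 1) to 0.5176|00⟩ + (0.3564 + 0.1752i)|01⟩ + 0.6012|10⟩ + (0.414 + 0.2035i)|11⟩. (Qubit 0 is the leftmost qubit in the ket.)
0.5176|00⟩ + (0.3564 + 0.1752i)|01⟩ + (-0.5751 - 0.04569i)|10⟩ + (-0.4115 - 0.2686i)|11⟩

C-Rx(6.062) leaves the control-|0⟩ kets |00⟩, |01⟩ unchanged and applies Rx(6.062) to qubit 1 on the control-|1⟩ pair (|10⟩, |11⟩).
Rx(6.062) = [[cos(θ/2), −i·sin(θ/2)], [−i·sin(θ/2), cos(θ/2)]]; θ = 6.062, cos(θ/2) ≈ -0.993891, sin(θ/2) ≈ 0.110367.
With a = amp(|10⟩) = 0.6012 and b = amp(|11⟩) = (0.414 + 0.2035i):
new amp(|10⟩) = (-0.993891)·a + (-0.110367i)·b = (-0.5751 - 0.04569i)
new amp(|11⟩) = (-0.110367i)·a + (-0.993891)·b = (-0.4115 - 0.2686i)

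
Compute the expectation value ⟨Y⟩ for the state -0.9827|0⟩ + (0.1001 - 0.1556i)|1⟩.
0.3058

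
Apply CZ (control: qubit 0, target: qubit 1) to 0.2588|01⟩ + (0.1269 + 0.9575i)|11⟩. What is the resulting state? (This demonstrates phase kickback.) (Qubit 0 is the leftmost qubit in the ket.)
0.2588|01⟩ + (-0.1269 - 0.9575i)|11⟩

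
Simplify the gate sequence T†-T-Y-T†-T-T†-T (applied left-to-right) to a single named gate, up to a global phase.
Y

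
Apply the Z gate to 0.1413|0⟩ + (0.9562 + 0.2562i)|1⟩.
0.1413|0⟩ + (-0.9562 - 0.2562i)|1⟩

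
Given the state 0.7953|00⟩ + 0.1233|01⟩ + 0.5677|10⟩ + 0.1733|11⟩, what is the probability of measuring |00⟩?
0.6325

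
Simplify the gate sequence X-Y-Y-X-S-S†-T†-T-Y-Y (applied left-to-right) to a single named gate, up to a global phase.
I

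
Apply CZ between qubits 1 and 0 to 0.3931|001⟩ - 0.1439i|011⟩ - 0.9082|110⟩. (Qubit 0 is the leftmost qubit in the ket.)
0.3931|001⟩ - 0.1439i|011⟩ + 0.9082|110⟩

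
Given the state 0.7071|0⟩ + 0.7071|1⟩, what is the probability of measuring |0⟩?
0.5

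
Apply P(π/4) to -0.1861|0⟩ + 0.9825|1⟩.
-0.1861|0⟩ + (0.6947 + 0.6947i)|1⟩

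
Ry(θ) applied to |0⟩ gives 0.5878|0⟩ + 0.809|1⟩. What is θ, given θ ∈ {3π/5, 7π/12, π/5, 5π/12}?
3π/5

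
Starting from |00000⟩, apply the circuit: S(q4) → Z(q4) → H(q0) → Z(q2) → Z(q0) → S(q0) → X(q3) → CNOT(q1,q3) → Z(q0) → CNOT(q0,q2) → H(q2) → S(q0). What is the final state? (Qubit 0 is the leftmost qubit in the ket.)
1/2|00010⟩ + 1/2|00110⟩ - 1/2|10010⟩ + 1/2|10110⟩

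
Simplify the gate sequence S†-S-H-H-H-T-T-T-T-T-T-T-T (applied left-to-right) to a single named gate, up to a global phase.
H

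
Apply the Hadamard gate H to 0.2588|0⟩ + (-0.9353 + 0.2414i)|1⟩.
(-0.4784 + 0.1707i)|0⟩ + (0.8444 - 0.1707i)|1⟩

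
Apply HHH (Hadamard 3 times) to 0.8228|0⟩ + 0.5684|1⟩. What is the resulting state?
0.9837|0⟩ + 0.1799|1⟩

H² = I, so H^3 = H: a single Hadamard. With (a, b) = (0.8228, 0.5684), H gives ((a + b)/√2, (a − b)/√2) = (0.9837, 0.1799).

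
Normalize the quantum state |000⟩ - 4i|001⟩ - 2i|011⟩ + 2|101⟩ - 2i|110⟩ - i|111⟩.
0.1826|000⟩ - 0.7303i|001⟩ - 0.3651i|011⟩ + 0.3651|101⟩ - 0.3651i|110⟩ - 0.1826i|111⟩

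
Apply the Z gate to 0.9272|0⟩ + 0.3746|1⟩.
0.9272|0⟩ - 0.3746|1⟩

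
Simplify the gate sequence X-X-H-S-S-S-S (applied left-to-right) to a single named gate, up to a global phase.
H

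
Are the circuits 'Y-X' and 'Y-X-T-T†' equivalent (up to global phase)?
Yes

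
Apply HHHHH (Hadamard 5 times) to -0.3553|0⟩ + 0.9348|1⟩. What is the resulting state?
0.4098|0⟩ - 0.9122|1⟩

H² = I, so H^5 = H: a single Hadamard. With (a, b) = (-0.3553, 0.9348), H gives ((a + b)/√2, (a − b)/√2) = (0.4098, -0.9122).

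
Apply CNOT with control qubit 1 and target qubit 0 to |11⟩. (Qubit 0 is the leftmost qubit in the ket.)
|01⟩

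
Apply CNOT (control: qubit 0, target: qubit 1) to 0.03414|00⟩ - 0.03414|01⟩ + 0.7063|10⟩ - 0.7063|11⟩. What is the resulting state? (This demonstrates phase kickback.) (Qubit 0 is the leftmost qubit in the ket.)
0.03414|00⟩ - 0.03414|01⟩ - 0.7063|10⟩ + 0.7063|11⟩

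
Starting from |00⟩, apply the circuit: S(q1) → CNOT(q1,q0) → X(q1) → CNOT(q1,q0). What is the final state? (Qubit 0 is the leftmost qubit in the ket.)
|11⟩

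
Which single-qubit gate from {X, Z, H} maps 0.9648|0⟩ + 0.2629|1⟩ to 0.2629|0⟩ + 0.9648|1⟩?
X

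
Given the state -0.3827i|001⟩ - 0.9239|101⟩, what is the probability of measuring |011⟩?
0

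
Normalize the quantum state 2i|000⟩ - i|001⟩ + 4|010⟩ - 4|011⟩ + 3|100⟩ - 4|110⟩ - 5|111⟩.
0.2144i|000⟩ - 0.1072i|001⟩ + 0.4288|010⟩ - 0.4288|011⟩ + 0.3216|100⟩ - 0.4288|110⟩ - 0.5361|111⟩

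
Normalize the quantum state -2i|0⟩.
-i|0⟩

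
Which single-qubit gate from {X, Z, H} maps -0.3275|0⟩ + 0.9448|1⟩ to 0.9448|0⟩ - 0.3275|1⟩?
X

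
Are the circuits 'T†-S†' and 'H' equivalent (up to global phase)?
No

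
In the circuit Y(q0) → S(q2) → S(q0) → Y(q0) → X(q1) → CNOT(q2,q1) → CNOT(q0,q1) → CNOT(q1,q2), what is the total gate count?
8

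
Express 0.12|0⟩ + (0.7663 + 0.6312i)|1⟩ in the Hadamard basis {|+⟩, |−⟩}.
(0.6267 + 0.4463i)|+⟩ + (-0.457 - 0.4463i)|−⟩

With |ψ⟩ = α|0⟩ + β|1⟩, the Hadamard-basis coefficients are ⟨+|ψ⟩ = (α + β)/√2 and ⟨−|ψ⟩ = (α − β)/√2.
Here α = 0.12, β = (0.7663 + 0.6312i): (α + β)/√2 = (0.6267 + 0.4463i), (α − β)/√2 = (-0.457 - 0.4463i).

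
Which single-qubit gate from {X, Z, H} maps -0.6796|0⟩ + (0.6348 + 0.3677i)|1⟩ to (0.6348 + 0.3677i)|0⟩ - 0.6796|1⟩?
X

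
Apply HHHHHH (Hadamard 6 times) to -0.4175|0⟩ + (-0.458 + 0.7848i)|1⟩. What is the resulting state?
-0.4175|0⟩ + (-0.458 + 0.7848i)|1⟩

H² = I, so an even number of Hadamards cancels: H^6 = I and the state is unchanged.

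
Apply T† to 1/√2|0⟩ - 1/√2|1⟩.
1/√2|0⟩ + (-1/2 + (1/2)i)|1⟩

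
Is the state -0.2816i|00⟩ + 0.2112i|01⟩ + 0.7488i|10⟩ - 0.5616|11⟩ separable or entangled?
Entangled

Writing the state as a|00⟩ + b|01⟩ + c|10⟩ + d|11⟩, it is a product state iff ad − bc = 0.
Here (a, b, c, d) = (-0.2816i, 0.2112i, 0.7488i, -0.5616): ad − bc = (-0.2816i)(-0.5616) − (0.2112i)(0.7488i) = (0.1581 + 0.1581i) ≠ 0, so the state is entangled.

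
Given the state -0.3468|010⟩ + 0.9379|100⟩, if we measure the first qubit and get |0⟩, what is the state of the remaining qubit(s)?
-|10⟩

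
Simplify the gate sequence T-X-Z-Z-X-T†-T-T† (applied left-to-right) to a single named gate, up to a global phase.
I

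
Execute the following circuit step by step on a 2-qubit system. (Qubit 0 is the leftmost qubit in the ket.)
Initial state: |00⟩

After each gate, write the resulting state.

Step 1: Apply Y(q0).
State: i|10⟩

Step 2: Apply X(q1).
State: i|11⟩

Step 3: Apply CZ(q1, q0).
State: -i|11⟩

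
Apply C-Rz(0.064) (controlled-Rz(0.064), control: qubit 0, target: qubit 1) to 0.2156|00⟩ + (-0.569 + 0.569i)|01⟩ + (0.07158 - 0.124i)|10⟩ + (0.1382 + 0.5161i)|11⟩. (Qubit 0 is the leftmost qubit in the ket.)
0.2156|00⟩ + (-0.569 + 0.569i)|01⟩ + (0.06758 - 0.1262i)|10⟩ + (0.1216 + 0.5203i)|11⟩

C-Rz(0.064) leaves the control-|0⟩ kets |00⟩, |01⟩ unchanged and applies Rz(0.064) to qubit 1 on the control-|1⟩ pair (|10⟩, |11⟩).
Rz(0.064) = [[e^(−iθ/2), 0], [0, e^(iθ/2)]] with e^(±iθ/2) = cos(θ/2) ± i·sin(θ/2); θ = 0.064, cos(θ/2) ≈ 0.999488, sin(θ/2) ≈ 0.0319945.
With a = amp(|10⟩) = (0.07158 - 0.124i) and b = amp(|11⟩) = (0.1382 + 0.5161i):
new amp(|10⟩) = (0.999488 - 0.0319945i)·a = (0.06758 - 0.1262i)
new amp(|11⟩) = (0.999488 + 0.0319945i)·b = (0.1216 + 0.5203i)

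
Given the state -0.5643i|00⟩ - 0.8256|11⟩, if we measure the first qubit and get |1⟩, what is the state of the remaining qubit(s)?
-|1⟩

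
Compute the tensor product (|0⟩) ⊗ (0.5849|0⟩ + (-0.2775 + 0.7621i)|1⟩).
0.5849|00⟩ + (-0.2775 + 0.7621i)|01⟩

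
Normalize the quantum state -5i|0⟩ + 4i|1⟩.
-0.7809i|0⟩ + 0.6247i|1⟩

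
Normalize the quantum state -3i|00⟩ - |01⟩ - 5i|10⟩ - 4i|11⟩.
-0.4201i|00⟩ - 0.14|01⟩ - 0.7001i|10⟩ - 0.5601i|11⟩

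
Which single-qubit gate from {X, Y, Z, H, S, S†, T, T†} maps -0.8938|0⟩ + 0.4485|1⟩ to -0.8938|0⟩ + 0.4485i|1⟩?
S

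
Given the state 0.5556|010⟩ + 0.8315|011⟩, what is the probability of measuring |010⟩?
0.3087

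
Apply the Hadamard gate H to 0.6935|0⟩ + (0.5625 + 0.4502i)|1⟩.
(0.8881 + 0.3183i)|0⟩ + (0.09263 - 0.3183i)|1⟩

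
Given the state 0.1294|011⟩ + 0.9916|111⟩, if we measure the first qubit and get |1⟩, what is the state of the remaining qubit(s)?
|11⟩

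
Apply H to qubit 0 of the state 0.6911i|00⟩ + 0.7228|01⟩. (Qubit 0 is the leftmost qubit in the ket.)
0.4887i|00⟩ + 0.5111|01⟩ + 0.4887i|10⟩ + 0.5111|11⟩

H on qubit 0 mixes each pair of kets that differ only in qubit 0: amplitudes (a, b) of (|…0…⟩, |…1…⟩) become ((a + b)/√2, (a − b)/√2). Kets absent from the input have amplitude 0.
(|00⟩, |10⟩): (a, b) = (0.6911i, 0) → (0.4887i, 0.4887i)
(|01⟩, |11⟩): (a, b) = (0.7228, 0) → (0.5111, 0.5111)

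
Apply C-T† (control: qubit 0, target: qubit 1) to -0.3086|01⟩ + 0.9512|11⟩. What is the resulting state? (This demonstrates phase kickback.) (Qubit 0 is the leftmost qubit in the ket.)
-0.3086|01⟩ + (0.6726 - 0.6726i)|11⟩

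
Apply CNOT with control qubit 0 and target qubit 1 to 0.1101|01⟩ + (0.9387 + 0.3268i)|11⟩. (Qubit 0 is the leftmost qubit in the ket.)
0.1101|01⟩ + (0.9387 + 0.3268i)|10⟩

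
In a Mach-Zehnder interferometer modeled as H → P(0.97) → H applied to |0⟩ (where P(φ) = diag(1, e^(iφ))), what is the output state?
(0.7826 + 0.4124i)|0⟩ + (0.2174 - 0.4124i)|1⟩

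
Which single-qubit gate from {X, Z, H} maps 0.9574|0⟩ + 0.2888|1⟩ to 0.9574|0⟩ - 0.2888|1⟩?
Z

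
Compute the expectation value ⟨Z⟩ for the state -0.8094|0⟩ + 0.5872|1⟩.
0.3103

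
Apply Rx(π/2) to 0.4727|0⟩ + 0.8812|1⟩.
(0.3342 - 0.6231i)|0⟩ + (0.6231 - 0.3342i)|1⟩

Rx(π/2) = [[cos(θ/2), −i·sin(θ/2)], [−i·sin(θ/2), cos(θ/2)]]; θ = π/2, cos(θ/2) ≈ 0.707107, sin(θ/2) ≈ 0.707107.
With a = amp(|0⟩) = 0.4727 and b = amp(|1⟩) = 0.8812:
new amp(|0⟩) = (0.707107)·a + (-0.707107i)·b = (0.3342 - 0.6231i)
new amp(|1⟩) = (-0.707107i)·a + (0.707107)·b = (0.6231 - 0.3342i)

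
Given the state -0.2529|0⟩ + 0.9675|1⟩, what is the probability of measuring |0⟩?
0.06396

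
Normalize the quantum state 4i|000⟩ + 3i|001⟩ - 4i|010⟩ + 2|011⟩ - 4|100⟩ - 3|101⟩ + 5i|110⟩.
0.4104i|000⟩ + 0.3078i|001⟩ - 0.4104i|010⟩ + 0.2052|011⟩ - 0.4104|100⟩ - 0.3078|101⟩ + 0.513i|110⟩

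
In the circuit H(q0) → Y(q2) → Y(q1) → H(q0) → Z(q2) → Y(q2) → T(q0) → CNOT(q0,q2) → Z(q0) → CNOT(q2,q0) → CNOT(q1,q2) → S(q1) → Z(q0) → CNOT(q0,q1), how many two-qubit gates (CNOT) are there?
4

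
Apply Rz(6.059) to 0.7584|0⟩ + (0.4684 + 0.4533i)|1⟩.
(-0.7536 - 0.08483i)|0⟩ + (-0.5162 - 0.3981i)|1⟩

Rz(6.059) = [[e^(−iθ/2), 0], [0, e^(iθ/2)]] with e^(±iθ/2) = cos(θ/2) ± i·sin(θ/2); θ = 6.059, cos(θ/2) ≈ -0.993724, sin(θ/2) ≈ 0.111858.
With a = amp(|0⟩) = 0.7584 and b = amp(|1⟩) = (0.4684 + 0.4533i):
new amp(|0⟩) = (-0.993724 - 0.111858i)·a = (-0.7536 - 0.08483i)
new amp(|1⟩) = (-0.993724 + 0.111858i)·b = (-0.5162 - 0.3981i)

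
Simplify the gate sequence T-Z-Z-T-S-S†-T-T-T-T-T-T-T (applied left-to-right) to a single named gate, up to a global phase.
T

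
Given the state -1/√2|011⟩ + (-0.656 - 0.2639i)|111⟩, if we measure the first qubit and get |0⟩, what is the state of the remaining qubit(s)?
-|11⟩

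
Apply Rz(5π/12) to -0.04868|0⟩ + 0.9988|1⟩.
(-0.03862 + 0.02963i)|0⟩ + (0.7924 + 0.608i)|1⟩

Rz(5π/12) = [[e^(−iθ/2), 0], [0, e^(iθ/2)]] with e^(±iθ/2) = cos(θ/2) ± i·sin(θ/2); θ = 5π/12, cos(θ/2) ≈ 0.793353, sin(θ/2) ≈ 0.608761.
With a = amp(|0⟩) = -0.04868 and b = amp(|1⟩) = 0.9988:
new amp(|0⟩) = (0.793353 - 0.608761i)·a = (-0.03862 + 0.02963i)
new amp(|1⟩) = (0.793353 + 0.608761i)·b = (0.7924 + 0.608i)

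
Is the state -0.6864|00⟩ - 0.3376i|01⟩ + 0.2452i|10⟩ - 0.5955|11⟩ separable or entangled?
Entangled

Writing the state as a|00⟩ + b|01⟩ + c|10⟩ + d|11⟩, it is a product state iff ad − bc = 0.
Here (a, b, c, d) = (-0.6864, -0.3376i, 0.2452i, -0.5955): ad − bc = (-0.6864)(-0.5955) − (-0.3376i)(0.2452i) = 0.326 ≠ 0, so the state is entangled.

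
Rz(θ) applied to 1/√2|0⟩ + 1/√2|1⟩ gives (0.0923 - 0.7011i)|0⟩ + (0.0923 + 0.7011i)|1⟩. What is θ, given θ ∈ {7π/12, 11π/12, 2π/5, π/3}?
11π/12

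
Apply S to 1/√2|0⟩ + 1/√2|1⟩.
1/√2|0⟩ + (1/√2)i|1⟩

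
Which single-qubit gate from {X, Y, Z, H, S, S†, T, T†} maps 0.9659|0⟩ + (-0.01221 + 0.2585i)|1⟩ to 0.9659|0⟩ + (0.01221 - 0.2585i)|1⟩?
Z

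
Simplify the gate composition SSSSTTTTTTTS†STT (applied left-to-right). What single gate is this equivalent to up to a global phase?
T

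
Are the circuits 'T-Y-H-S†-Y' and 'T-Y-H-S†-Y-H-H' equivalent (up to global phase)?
Yes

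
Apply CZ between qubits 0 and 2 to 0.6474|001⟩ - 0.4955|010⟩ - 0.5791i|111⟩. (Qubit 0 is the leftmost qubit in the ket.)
0.6474|001⟩ - 0.4955|010⟩ + 0.5791i|111⟩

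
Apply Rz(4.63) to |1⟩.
(-0.6774 + 0.7356i)|1⟩

Rz(4.63) = [[e^(−iθ/2), 0], [0, e^(iθ/2)]] with e^(±iθ/2) = cos(θ/2) ± i·sin(θ/2); θ = 4.63, cos(θ/2) ≈ -0.677386, sin(θ/2) ≈ 0.735628.
With a = amp(|0⟩) = 0 and b = amp(|1⟩) = 1:
new amp(|0⟩) = (-0.677386 - 0.735628i)·a = 0
new amp(|1⟩) = (-0.677386 + 0.735628i)·b = (-0.6774 + 0.7356i)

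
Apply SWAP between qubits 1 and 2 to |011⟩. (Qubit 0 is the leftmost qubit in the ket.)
|011⟩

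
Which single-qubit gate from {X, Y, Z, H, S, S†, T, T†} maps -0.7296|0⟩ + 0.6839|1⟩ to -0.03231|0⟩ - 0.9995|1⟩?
H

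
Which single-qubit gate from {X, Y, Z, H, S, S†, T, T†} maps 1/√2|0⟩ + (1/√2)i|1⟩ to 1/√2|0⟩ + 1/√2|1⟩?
S†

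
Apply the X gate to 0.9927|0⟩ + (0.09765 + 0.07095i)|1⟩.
(0.09765 + 0.07095i)|0⟩ + 0.9927|1⟩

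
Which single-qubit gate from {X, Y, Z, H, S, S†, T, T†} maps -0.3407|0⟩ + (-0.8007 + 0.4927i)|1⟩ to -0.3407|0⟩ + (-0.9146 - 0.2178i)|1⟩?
T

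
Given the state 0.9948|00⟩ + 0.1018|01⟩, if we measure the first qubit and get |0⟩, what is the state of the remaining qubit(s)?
0.9948|0⟩ + 0.1018|1⟩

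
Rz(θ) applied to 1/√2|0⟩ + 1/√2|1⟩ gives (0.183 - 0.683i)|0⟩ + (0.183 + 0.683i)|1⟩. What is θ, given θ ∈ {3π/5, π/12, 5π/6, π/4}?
5π/6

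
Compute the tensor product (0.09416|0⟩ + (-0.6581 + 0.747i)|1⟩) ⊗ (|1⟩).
0.09416|01⟩ + (-0.6581 + 0.747i)|11⟩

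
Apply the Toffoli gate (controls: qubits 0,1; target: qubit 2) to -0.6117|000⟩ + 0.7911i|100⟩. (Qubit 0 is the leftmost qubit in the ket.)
-0.6117|000⟩ + 0.7911i|100⟩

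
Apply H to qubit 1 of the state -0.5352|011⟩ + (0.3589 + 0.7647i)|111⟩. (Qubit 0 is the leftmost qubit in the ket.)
-0.3784|001⟩ + 0.3784|011⟩ + (0.2538 + 0.5407i)|101⟩ + (-0.2538 - 0.5407i)|111⟩

H on qubit 1 mixes each pair of kets that differ only in qubit 1: amplitudes (a, b) of (|…0…⟩, |…1…⟩) become ((a + b)/√2, (a − b)/√2). Kets absent from the input have amplitude 0.
(|001⟩, |011⟩): (a, b) = (0, -0.5352) → (-0.3784, 0.3784)
(|101⟩, |111⟩): (a, b) = (0, (0.3589 + 0.7647i)) → ((0.2538 + 0.5407i), (-0.2538 - 0.5407i))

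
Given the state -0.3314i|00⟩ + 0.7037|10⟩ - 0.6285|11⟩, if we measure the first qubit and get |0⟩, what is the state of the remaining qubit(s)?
-i|0⟩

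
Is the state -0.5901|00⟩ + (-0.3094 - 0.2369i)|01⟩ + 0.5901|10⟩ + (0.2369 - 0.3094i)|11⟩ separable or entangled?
Entangled

Writing the state as a|00⟩ + b|01⟩ + c|10⟩ + d|11⟩, it is a product state iff ad − bc = 0.
Here (a, b, c, d) = (-0.5901, (-0.3094 - 0.2369i), 0.5901, (0.2369 - 0.3094i)): ad − bc = (-0.5901)(0.2369 - 0.3094i) − (-0.3094 - 0.2369i)(0.5901) = (0.04278 + 0.3224i) ≠ 0, so the state is entangled.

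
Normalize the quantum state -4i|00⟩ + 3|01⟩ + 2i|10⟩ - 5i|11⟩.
-0.5443i|00⟩ + 1/√6|01⟩ + 0.2722i|10⟩ - 0.6804i|11⟩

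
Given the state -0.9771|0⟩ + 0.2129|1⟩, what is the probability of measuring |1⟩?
0.04533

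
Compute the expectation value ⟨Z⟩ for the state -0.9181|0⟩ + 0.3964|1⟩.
0.6858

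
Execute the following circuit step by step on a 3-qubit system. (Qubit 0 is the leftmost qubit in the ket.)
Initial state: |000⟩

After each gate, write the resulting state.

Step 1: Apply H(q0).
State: 1/√2|000⟩ + 1/√2|100⟩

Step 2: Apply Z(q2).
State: 1/√2|000⟩ + 1/√2|100⟩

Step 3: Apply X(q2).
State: 1/√2|001⟩ + 1/√2|101⟩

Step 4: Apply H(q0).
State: |001⟩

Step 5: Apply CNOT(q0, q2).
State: |001⟩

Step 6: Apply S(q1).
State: |001⟩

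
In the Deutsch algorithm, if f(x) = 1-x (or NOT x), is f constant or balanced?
Balanced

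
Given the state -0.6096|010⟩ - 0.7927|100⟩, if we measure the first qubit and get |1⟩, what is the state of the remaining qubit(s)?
-|00⟩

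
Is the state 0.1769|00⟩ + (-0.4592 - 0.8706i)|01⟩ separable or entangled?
Separable

Writing the state as a|00⟩ + b|01⟩ + c|10⟩ + d|11⟩, it is a product state iff ad − bc = 0.
Here (a, b, c, d) = (0.1769, (-0.4592 - 0.8706i), 0, 0): ad − bc = (0.1769)(0) − (-0.4592 - 0.8706i)(0) = 0, so the state is separable.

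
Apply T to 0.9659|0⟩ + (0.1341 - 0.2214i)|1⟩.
0.9659|0⟩ + (0.2514 - 0.06173i)|1⟩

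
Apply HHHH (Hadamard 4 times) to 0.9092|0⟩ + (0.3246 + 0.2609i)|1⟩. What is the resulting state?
0.9092|0⟩ + (0.3246 + 0.2609i)|1⟩

H² = I, so an even number of Hadamards cancels: H^4 = I and the state is unchanged.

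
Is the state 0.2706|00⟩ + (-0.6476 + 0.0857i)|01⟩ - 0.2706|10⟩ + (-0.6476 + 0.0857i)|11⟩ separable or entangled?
Entangled

Writing the state as a|00⟩ + b|01⟩ + c|10⟩ + d|11⟩, it is a product state iff ad − bc = 0.
Here (a, b, c, d) = (0.2706, (-0.6476 + 0.0857i), -0.2706, (-0.6476 + 0.0857i)): ad − bc = (0.2706)(-0.6476 + 0.0857i) − (-0.6476 + 0.0857i)(-0.2706) = (-0.3505 + 0.04638i) ≠ 0, so the state is entangled.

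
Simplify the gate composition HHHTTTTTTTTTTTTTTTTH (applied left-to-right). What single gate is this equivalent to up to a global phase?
I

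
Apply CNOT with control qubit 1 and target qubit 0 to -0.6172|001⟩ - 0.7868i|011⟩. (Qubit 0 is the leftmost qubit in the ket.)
-0.6172|001⟩ - 0.7868i|111⟩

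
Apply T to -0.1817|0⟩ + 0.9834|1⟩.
-0.1817|0⟩ + (0.6954 + 0.6954i)|1⟩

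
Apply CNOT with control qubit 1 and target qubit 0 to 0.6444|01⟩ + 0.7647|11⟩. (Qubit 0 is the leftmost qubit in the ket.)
0.7647|01⟩ + 0.6444|11⟩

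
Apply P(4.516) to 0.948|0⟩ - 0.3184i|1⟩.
0.948|0⟩ + (-0.3123 + 0.06213i)|1⟩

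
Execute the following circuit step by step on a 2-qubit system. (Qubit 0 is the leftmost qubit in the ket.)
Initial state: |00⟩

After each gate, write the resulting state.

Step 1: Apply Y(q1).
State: i|01⟩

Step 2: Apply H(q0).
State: (1/√2)i|01⟩ + (1/√2)i|11⟩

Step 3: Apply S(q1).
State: -1/√2|01⟩ - 1/√2|11⟩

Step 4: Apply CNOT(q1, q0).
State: -1/√2|01⟩ - 1/√2|11⟩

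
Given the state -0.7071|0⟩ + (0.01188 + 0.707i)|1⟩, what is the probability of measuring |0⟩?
0.5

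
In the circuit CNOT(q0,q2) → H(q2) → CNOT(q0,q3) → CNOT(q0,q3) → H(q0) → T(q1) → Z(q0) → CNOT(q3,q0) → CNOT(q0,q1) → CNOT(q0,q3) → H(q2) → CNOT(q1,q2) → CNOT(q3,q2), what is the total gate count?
13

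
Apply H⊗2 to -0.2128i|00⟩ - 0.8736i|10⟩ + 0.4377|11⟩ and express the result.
(0.2189 - 0.5432i)|00⟩ + (-0.2189 - 0.5432i)|01⟩ + (-0.2189 + 0.3304i)|10⟩ + (0.2189 + 0.3304i)|11⟩

H⊗2 gives amp(|y⟩) = (1/2) Σ_x (−1)^(x·y) amp(|x⟩), where x·y is the number of positions in which both x and y have a 1.
|00⟩: (-0.2128i - 0.8736i + 0.4377)/2 = (0.2189 - 0.5432i)
|01⟩: (-0.2128i - 0.8736i - 0.4377)/2 = (-0.2189 - 0.5432i)
|10⟩: (-0.2128i + 0.8736i - 0.4377)/2 = (-0.2189 + 0.3304i)
|11⟩: (-0.2128i + 0.8736i + 0.4377)/2 = (0.2189 + 0.3304i)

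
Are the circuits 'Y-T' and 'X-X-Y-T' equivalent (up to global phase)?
Yes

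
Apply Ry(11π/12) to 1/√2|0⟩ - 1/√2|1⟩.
0.7934|0⟩ + 0.6088|1⟩

Ry(11π/12) = [[cos(θ/2), −sin(θ/2)], [sin(θ/2), cos(θ/2)]]; θ = 11π/12, cos(θ/2) ≈ 0.130526, sin(θ/2) ≈ 0.991445.
With a = amp(|0⟩) = 1/√2 and b = amp(|1⟩) = -1/√2:
new amp(|0⟩) = (0.130526)·a + (-0.991445)·b = 0.7934
new amp(|1⟩) = (0.991445)·a + (0.130526)·b = 0.6088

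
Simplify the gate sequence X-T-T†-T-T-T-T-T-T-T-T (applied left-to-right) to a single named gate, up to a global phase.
X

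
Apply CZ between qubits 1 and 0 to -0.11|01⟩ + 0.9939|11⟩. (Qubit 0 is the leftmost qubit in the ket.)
-0.11|01⟩ - 0.9939|11⟩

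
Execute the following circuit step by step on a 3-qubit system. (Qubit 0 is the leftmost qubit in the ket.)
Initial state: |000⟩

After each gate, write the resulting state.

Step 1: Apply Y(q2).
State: i|001⟩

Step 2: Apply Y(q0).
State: -|101⟩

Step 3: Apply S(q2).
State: -i|101⟩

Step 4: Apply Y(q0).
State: -|001⟩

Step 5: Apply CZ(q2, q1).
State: -|001⟩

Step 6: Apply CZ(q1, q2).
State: -|001⟩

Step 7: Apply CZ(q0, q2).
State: -|001⟩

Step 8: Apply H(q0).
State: -1/√2|001⟩ - 1/√2|101⟩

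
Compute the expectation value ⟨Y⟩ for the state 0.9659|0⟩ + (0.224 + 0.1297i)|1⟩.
0.2506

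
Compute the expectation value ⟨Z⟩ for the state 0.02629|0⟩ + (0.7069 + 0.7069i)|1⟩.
-0.9987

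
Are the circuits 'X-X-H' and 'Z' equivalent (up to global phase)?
No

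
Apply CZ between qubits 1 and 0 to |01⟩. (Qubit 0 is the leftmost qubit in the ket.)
|01⟩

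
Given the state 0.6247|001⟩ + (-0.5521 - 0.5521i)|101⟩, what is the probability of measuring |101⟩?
0.6096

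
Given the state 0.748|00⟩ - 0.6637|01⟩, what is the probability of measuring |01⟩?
0.4405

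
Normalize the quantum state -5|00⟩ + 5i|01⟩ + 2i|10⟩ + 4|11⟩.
-0.5976|00⟩ + 0.5976i|01⟩ + 0.239i|10⟩ + 0.4781|11⟩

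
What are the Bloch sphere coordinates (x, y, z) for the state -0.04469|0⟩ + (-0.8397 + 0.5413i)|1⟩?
(0.07505, -0.04838, -0.9961)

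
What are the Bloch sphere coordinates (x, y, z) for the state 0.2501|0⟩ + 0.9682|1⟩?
(0.4843, 0, -0.8749)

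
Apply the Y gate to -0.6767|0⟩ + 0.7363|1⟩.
-0.7363i|0⟩ - 0.6767i|1⟩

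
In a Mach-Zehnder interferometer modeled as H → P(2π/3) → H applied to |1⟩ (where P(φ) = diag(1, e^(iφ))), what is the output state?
(0.75 - 0.433i)|0⟩ + (0.25 + 0.433i)|1⟩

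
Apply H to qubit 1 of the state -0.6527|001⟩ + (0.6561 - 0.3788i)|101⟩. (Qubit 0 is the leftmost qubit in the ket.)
-0.4615|001⟩ - 0.4615|011⟩ + (0.4639 - 0.2679i)|101⟩ + (0.4639 - 0.2679i)|111⟩

H on qubit 1 mixes each pair of kets that differ only in qubit 1: amplitudes (a, b) of (|…0…⟩, |…1…⟩) become ((a + b)/√2, (a − b)/√2). Kets absent from the input have amplitude 0.
(|001⟩, |011⟩): (a, b) = (-0.6527, 0) → (-0.4615, -0.4615)
(|101⟩, |111⟩): (a, b) = ((0.6561 - 0.3788i), 0) → ((0.4639 - 0.2679i), (0.4639 - 0.2679i))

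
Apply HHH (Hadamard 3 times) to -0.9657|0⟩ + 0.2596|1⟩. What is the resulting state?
-0.4993|0⟩ - 0.8664|1⟩

H² = I, so H^3 = H: a single Hadamard. With (a, b) = (-0.9657, 0.2596), H gives ((a + b)/√2, (a − b)/√2) = (-0.4993, -0.8664).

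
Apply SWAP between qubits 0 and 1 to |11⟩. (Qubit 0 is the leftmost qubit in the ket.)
|11⟩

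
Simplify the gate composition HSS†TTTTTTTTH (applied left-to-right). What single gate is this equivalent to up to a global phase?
I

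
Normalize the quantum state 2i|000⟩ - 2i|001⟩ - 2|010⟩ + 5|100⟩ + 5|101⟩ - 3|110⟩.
0.2374i|000⟩ - 0.2374i|001⟩ - 0.2374|010⟩ + 0.5934|100⟩ + 0.5934|101⟩ - 0.356|110⟩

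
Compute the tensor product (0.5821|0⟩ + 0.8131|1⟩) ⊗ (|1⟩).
0.5821|01⟩ + 0.8131|11⟩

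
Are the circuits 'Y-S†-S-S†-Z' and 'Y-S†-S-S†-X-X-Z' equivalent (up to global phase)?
Yes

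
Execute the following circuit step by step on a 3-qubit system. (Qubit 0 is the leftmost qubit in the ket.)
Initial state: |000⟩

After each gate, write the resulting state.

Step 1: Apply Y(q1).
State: i|010⟩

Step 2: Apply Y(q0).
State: -|110⟩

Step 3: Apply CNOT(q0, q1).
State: -|100⟩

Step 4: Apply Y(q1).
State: -i|110⟩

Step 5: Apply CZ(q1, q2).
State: -i|110⟩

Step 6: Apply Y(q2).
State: |111⟩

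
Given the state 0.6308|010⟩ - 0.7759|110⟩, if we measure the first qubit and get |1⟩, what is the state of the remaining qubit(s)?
-|10⟩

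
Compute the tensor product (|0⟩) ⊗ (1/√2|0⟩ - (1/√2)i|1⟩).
1/√2|00⟩ - (1/√2)i|01⟩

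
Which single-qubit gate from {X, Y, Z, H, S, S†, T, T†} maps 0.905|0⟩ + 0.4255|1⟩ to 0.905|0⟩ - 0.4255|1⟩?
Z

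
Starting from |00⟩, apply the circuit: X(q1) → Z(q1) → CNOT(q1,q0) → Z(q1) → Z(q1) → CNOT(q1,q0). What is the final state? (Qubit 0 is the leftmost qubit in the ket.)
-|01⟩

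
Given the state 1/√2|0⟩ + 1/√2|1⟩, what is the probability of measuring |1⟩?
1/2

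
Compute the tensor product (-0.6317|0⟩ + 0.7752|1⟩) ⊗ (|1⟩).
-0.6317|01⟩ + 0.7752|11⟩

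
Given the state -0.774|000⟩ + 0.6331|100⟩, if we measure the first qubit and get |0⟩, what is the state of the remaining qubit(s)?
-|00⟩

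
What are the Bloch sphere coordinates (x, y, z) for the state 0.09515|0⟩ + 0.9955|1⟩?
(0.1894, 0, -0.982)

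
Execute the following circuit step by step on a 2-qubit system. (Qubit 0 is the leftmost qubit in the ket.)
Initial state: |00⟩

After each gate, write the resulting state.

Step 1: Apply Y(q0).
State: i|10⟩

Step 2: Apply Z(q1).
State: i|10⟩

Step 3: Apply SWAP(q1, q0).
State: i|01⟩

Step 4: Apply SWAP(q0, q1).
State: i|10⟩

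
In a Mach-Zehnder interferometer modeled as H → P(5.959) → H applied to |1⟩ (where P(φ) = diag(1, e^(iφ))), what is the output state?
(0.02604 + 0.1593i)|0⟩ + (0.974 - 0.1593i)|1⟩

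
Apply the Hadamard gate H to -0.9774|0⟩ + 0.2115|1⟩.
-0.5416|0⟩ - 0.8407|1⟩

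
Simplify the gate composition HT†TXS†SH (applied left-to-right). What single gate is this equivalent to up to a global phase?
Z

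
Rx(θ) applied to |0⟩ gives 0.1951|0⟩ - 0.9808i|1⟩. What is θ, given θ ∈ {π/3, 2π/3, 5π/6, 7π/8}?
7π/8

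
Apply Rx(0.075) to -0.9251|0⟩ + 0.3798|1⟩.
(-0.9244 - 0.01424i)|0⟩ + (0.3795 + 0.03468i)|1⟩

Rx(0.075) = [[cos(θ/2), −i·sin(θ/2)], [−i·sin(θ/2), cos(θ/2)]]; θ = 0.075, cos(θ/2) ≈ 0.999297, sin(θ/2) ≈ 0.0374912.
With a = amp(|0⟩) = -0.9251 and b = amp(|1⟩) = 0.3798:
new amp(|0⟩) = (0.999297)·a + (-0.0374912i)·b = (-0.9244 - 0.01424i)
new amp(|1⟩) = (-0.0374912i)·a + (0.999297)·b = (0.3795 + 0.03468i)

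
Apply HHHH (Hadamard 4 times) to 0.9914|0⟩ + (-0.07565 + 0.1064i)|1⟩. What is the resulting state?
0.9914|0⟩ + (-0.07565 + 0.1064i)|1⟩

H² = I, so an even number of Hadamards cancels: H^4 = I and the state is unchanged.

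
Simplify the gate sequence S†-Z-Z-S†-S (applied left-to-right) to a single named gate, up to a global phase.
S†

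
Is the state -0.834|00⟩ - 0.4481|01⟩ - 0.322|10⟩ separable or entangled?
Entangled

Writing the state as a|00⟩ + b|01⟩ + c|10⟩ + d|11⟩, it is a product state iff ad − bc = 0.
Here (a, b, c, d) = (-0.834, -0.4481, -0.322, 0): ad − bc = (-0.834)(0) − (-0.4481)(-0.322) = -0.1443 ≠ 0, so the state is entangled.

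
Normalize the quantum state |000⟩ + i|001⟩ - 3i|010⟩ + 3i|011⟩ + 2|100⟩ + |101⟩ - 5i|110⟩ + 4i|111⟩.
0.1231|000⟩ + 0.1231i|001⟩ - 0.3693i|010⟩ + 0.3693i|011⟩ + 0.2462|100⟩ + 0.1231|101⟩ - 0.6155i|110⟩ + 0.4924i|111⟩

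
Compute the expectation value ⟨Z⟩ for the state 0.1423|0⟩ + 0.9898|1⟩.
-0.9595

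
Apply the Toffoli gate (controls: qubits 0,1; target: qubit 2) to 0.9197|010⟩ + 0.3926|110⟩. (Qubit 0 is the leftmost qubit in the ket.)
0.9197|010⟩ + 0.3926|111⟩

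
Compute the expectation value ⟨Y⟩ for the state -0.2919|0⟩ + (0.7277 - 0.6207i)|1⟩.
0.3624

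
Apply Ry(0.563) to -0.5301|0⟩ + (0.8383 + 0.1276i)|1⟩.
(-0.7421 - 0.03545i)|0⟩ + (0.658 + 0.1226i)|1⟩

Ry(0.563) = [[cos(θ/2), −sin(θ/2)], [sin(θ/2), cos(θ/2)]]; θ = 0.563, cos(θ/2) ≈ 0.96064, sin(θ/2) ≈ 0.277797.
With a = amp(|0⟩) = -0.5301 and b = amp(|1⟩) = (0.8383 + 0.1276i):
new amp(|0⟩) = (0.96064)·a + (-0.277797)·b = (-0.7421 - 0.03545i)
new amp(|1⟩) = (0.277797)·a + (0.96064)·b = (0.658 + 0.1226i)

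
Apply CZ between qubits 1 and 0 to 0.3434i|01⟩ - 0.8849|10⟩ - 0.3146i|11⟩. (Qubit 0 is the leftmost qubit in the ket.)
0.3434i|01⟩ - 0.8849|10⟩ + 0.3146i|11⟩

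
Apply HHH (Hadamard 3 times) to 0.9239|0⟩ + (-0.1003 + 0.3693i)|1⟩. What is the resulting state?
(0.5824 + 0.2611i)|0⟩ + (0.7242 - 0.2611i)|1⟩

H² = I, so H^3 = H: a single Hadamard. With (a, b) = (0.9239, (-0.1003 + 0.3693i)), H gives ((a + b)/√2, (a − b)/√2) = ((0.5824 + 0.2611i), (0.7242 - 0.2611i)).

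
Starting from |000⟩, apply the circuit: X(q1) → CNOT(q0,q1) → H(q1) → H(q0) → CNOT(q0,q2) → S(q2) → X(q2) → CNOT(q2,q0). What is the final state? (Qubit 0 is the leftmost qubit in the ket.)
(1/2)i|100⟩ + 1/2|101⟩ - (1/2)i|110⟩ - 1/2|111⟩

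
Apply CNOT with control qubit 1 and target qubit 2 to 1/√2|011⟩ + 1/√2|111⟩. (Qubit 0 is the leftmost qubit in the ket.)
1/√2|010⟩ + 1/√2|110⟩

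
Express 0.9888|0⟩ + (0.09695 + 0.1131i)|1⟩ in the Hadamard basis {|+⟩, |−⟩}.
(0.7677 + 0.07997i)|+⟩ + (0.6306 - 0.07997i)|−⟩

With |ψ⟩ = α|0⟩ + β|1⟩, the Hadamard-basis coefficients are ⟨+|ψ⟩ = (α + β)/√2 and ⟨−|ψ⟩ = (α − β)/√2.
Here α = 0.9888, β = (0.09695 + 0.1131i): (α + β)/√2 = (0.7677 + 0.07997i), (α − β)/√2 = (0.6306 - 0.07997i).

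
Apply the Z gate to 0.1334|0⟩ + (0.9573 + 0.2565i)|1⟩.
0.1334|0⟩ + (-0.9573 - 0.2565i)|1⟩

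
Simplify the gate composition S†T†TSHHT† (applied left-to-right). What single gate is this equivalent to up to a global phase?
T†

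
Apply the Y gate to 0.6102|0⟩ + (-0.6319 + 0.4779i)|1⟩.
(0.4779 + 0.6319i)|0⟩ + 0.6102i|1⟩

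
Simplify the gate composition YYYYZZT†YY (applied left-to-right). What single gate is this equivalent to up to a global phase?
T†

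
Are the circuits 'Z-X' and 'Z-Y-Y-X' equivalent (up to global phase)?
Yes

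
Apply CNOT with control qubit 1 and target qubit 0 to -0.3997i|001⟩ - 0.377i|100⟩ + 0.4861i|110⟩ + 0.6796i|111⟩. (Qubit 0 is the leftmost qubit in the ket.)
-0.3997i|001⟩ + 0.4861i|010⟩ + 0.6796i|011⟩ - 0.377i|100⟩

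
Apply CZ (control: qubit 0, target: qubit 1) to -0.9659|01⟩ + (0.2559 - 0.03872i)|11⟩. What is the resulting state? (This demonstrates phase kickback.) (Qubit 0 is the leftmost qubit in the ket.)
-0.9659|01⟩ + (-0.2559 + 0.03872i)|11⟩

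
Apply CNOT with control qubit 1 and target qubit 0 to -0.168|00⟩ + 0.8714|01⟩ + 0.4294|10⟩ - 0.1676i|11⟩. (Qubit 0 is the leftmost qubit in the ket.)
-0.168|00⟩ - 0.1676i|01⟩ + 0.4294|10⟩ + 0.8714|11⟩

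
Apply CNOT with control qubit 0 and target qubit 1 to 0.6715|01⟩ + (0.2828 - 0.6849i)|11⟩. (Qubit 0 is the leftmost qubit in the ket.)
0.6715|01⟩ + (0.2828 - 0.6849i)|10⟩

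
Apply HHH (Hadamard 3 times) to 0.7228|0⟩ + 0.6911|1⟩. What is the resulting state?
0.9998|0⟩ + 0.02242|1⟩

H² = I, so H^3 = H: a single Hadamard. With (a, b) = (0.7228, 0.6911), H gives ((a + b)/√2, (a − b)/√2) = (0.9998, 0.02242).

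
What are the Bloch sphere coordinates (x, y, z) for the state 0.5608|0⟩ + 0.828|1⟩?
(0.9287, 0, -0.3711)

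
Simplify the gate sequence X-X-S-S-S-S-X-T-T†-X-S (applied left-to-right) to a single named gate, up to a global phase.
S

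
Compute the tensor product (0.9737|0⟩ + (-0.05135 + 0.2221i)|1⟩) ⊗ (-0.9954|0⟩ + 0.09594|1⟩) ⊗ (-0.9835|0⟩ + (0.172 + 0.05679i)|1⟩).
0.9532|000⟩ + (-0.1667 - 0.05504i)|001⟩ - 0.09188|010⟩ + (0.01607 + 0.005305i)|011⟩ + (-0.05027 + 0.2174i)|100⟩ + (0.02135 - 0.03512i)|101⟩ + (0.004845 - 0.02096i)|110⟩ + (-0.002057 + 0.003385i)|111⟩

amp(|b₁b₂…⟩) = product of the factor amplitudes for bits b₁, b₂, …; only kets whose every factor amplitude is nonzero survive.
|000⟩: (0.9737)(-0.9954)(-0.9835) = 0.9532
|001⟩: (0.9737)(-0.9954)(0.172 + 0.05679i) = (-0.1667 - 0.05504i)
|010⟩: (0.9737)(0.09594)(-0.9835) = -0.09188
|011⟩: (0.9737)(0.09594)(0.172 + 0.05679i) = (0.01607 + 0.005305i)
|100⟩: (-0.05135 + 0.2221i)(-0.9954)(-0.9835) = (-0.05027 + 0.2174i)
|101⟩: (-0.05135 + 0.2221i)(-0.9954)(0.172 + 0.05679i) = (0.02135 - 0.03512i)
|110⟩: (-0.05135 + 0.2221i)(0.09594)(-0.9835) = (0.004845 - 0.02096i)
|111⟩: (-0.05135 + 0.2221i)(0.09594)(0.172 + 0.05679i) = (-0.002057 + 0.003385i)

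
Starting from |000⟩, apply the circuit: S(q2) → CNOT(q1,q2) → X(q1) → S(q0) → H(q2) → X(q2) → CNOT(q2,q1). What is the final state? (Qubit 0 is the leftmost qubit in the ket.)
1/√2|001⟩ + 1/√2|010⟩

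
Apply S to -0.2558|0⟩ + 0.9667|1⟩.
-0.2558|0⟩ + 0.9667i|1⟩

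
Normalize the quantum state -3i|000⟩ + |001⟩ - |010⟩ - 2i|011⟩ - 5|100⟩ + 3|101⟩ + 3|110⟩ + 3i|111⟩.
-0.3665i|000⟩ + 0.1222|001⟩ - 0.1222|010⟩ - 0.2443i|011⟩ - 0.6108|100⟩ + 0.3665|101⟩ + 0.3665|110⟩ + 0.3665i|111⟩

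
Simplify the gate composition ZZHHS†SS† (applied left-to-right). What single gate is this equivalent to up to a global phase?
S†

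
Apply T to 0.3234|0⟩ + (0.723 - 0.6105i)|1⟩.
0.3234|0⟩ + (0.9429 + 0.07955i)|1⟩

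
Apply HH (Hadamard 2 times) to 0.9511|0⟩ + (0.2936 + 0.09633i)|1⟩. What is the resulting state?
0.9511|0⟩ + (0.2936 + 0.09633i)|1⟩

H² = I, so an even number of Hadamards cancels: H^2 = I and the state is unchanged.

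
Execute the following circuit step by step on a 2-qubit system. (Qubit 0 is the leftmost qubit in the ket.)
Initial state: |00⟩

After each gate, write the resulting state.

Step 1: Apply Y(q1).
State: i|01⟩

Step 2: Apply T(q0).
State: i|01⟩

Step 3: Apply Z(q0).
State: i|01⟩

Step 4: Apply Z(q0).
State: i|01⟩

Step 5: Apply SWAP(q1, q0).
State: i|10⟩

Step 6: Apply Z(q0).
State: -i|10⟩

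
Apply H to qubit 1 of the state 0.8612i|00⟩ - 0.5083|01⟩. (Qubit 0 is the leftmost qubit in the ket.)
(-0.3594 + 0.609i)|00⟩ + (0.3594 + 0.609i)|01⟩

H on qubit 1 mixes each pair of kets that differ only in qubit 1: amplitudes (a, b) of (|…0…⟩, |…1…⟩) become ((a + b)/√2, (a − b)/√2). Kets absent from the input have amplitude 0.
(|00⟩, |01⟩): (a, b) = (0.8612i, -0.5083) → ((-0.3594 + 0.609i), (0.3594 + 0.609i))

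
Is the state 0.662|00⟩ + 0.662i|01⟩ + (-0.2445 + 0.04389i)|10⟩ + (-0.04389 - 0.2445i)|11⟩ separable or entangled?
Separable

Writing the state as a|00⟩ + b|01⟩ + c|10⟩ + d|11⟩, it is a product state iff ad − bc = 0.
Here (a, b, c, d) = (0.662, 0.662i, (-0.2445 + 0.04389i), (-0.04389 - 0.2445i)): ad − bc = (0.662)(-0.04389 - 0.2445i) − (0.662i)(-0.2445 + 0.04389i) = 0, so the state is separable.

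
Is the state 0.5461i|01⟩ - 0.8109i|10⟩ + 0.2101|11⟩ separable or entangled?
Entangled

Writing the state as a|00⟩ + b|01⟩ + c|10⟩ + d|11⟩, it is a product state iff ad − bc = 0.
Here (a, b, c, d) = (0, 0.5461i, -0.8109i, 0.2101): ad − bc = (0)(0.2101) − (0.5461i)(-0.8109i) = -0.4428 ≠ 0, so the state is entangled.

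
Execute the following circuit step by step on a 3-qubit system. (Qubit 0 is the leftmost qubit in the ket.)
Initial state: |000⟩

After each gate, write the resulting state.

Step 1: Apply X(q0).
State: |100⟩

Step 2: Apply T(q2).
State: |100⟩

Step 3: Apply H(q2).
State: 1/√2|100⟩ + 1/√2|101⟩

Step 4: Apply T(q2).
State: 1/√2|100⟩ + (1/2 + (1/2)i)|101⟩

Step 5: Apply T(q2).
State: 1/√2|100⟩ + (1/√2)i|101⟩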